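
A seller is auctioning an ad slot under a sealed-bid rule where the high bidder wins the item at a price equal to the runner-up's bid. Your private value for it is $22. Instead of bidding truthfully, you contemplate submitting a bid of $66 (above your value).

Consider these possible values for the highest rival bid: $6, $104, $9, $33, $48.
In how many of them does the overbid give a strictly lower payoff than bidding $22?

2

The deviation hurts exactly when the highest competing bid lies strictly between $22 and $66 — overbidding then wins at a price above your value.
$6: below both → same outcome either way.
$104: above both → same outcome either way.
$9: below both → same outcome either way.
$33: inside the interval → strictly worse (loss $11).
$48: inside the interval → strictly worse (loss $26).
Count: 2.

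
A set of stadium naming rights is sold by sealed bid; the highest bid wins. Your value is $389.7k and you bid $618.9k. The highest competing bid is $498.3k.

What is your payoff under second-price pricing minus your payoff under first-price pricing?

$120.6k

You have the highest bid, so you win under either rule.
Second-price: pay $498.3k → payoff −$108.6k.
First-price: pay your own bid $618.9k → payoff −$229.2k.
Difference = −$108.6k − (−$229.2k) = $120.6k.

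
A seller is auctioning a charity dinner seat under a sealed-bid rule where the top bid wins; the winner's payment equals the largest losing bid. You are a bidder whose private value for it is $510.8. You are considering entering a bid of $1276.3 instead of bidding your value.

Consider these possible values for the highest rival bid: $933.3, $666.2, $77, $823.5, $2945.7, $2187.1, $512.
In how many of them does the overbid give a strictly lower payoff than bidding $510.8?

4

The deviation hurts exactly when the highest competing bid lies strictly between $510.8 and $1276.3 — overbidding then wins at a price above your value.
$933.3: inside the interval → strictly worse (loss $422.5).
$666.2: inside the interval → strictly worse (loss $155.4).
$77: below both → same outcome either way.
$823.5: inside the interval → strictly worse (loss $312.7).
$2945.7: above both → same outcome either way.
$2187.1: above both → same outcome either way.
$512: inside the interval → strictly worse (loss $1.2).
Count: 4.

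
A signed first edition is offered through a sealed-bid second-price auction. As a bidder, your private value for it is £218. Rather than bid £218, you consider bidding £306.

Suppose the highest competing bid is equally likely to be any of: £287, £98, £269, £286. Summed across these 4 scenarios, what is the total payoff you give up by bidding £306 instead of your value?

The deviation costs you only when the competing bid falls strictly between £218 and £306; elsewhere both bids give the same outcome.
£287: truthful payoff £0, deviation payoff −£69 → loss £69.
£98: outcomes coincide → loss £0.
£269: truthful payoff £0, deviation payoff −£51 → loss £51.
£286: truthful payoff £0, deviation payoff −£68 → loss £68.
Total loss = £69 + £51 + £68 = £188.
In a second-price auction your bid sets only whether you win, not what you pay, so bidding your true value is weakly dominant.

£188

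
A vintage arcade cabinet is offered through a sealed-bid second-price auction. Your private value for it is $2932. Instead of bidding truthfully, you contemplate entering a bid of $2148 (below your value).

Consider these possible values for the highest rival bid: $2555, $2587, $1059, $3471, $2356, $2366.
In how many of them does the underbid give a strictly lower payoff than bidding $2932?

The deviation hurts exactly when the highest competing bid lies strictly between $2148 and $2932 — underbidding then forfeits a profitable win.
$2555: inside the interval → strictly worse (loss $377).
$2587: inside the interval → strictly worse (loss $345).
$1059: below both → same outcome either way.
$3471: above both → same outcome either way.
$2356: inside the interval → strictly worse (loss $576).
$2366: inside the interval → strictly worse (loss $566).
Count: 4.

4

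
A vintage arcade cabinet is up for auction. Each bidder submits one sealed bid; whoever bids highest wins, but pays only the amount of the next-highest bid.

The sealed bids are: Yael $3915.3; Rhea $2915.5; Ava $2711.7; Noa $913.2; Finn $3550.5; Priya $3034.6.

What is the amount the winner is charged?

$3550.5

Highest bid: Yael at $3915.3, so Yael wins.
Second-highest bid: Finn at $3550.5 — that is the price the winner pays.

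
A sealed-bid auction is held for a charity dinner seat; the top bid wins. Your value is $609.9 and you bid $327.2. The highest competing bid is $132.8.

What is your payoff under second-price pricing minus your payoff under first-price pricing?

$194.4

You have the highest bid, so you win under either rule.
Second-price: pay $132.8 → payoff $477.1.
First-price: pay your own bid $327.2 → payoff $282.7.
Difference = $477.1 − ($282.7) = $194.4.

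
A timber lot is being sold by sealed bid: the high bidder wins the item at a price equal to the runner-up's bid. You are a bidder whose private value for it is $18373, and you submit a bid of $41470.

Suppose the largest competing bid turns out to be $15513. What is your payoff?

$2860

Your bid $41470 exceeds the highest competing bid $15513, so you win.
In a second-price auction the winner pays the second-highest bid, $15513.
Payoff = value − price = $18373 − $15513 = $2860.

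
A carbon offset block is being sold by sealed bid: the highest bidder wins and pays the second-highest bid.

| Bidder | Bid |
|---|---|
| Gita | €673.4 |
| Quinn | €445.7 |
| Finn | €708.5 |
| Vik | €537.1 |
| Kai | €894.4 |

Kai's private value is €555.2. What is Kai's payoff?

−€153.3

Highest bid: Kai at €894.4, so Kai wins.
Second-highest bid: Finn at €708.5 — that is the price the winner pays.
Kai's payoff = value − price = €555.2 − €708.5 = −€153.3.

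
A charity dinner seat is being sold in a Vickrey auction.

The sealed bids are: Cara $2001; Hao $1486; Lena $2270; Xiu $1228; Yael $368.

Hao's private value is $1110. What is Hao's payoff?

Highest bid: Lena at $2270, so Lena wins.
Second-highest bid: Cara at $2001 — that is the price the winner pays.
Hao did not win, so Hao pays nothing and receives nothing: payoff $0.

$0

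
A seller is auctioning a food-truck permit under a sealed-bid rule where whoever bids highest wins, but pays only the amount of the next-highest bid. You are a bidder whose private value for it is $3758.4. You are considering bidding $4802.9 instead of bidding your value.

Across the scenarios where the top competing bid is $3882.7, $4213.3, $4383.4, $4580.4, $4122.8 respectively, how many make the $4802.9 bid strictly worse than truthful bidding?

5

The deviation hurts exactly when the highest competing bid lies strictly between $3758.4 and $4802.9 — overbidding then wins at a price above your value.
$3882.7: inside the interval → strictly worse (loss $124.3).
$4213.3: inside the interval → strictly worse (loss $454.9).
$4383.4: inside the interval → strictly worse (loss $625).
$4580.4: inside the interval → strictly worse (loss $822).
$4122.8: inside the interval → strictly worse (loss $364.4).
Count: 5.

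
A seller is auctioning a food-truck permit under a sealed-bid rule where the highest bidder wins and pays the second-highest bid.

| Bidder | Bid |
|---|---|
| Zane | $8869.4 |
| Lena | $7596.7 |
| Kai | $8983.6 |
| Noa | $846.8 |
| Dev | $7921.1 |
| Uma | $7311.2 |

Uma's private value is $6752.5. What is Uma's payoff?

Highest bid: Kai at $8983.6, so Kai wins.
Second-highest bid: Zane at $8869.4 — that is the price the winner pays.
Uma did not win, so Uma pays nothing and receives nothing: payoff $0.

$0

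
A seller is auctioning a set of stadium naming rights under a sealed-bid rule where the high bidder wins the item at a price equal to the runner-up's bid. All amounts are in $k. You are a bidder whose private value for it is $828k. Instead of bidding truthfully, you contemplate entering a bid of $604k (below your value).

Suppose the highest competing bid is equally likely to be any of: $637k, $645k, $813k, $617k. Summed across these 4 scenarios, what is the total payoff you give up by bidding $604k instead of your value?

The deviation costs you only when the competing bid falls strictly between $604k and $828k; elsewhere both bids give the same outcome.
$637k: truthful payoff $191k, deviation payoff $0k → loss $191k.
$645k: truthful payoff $183k, deviation payoff $0k → loss $183k.
$813k: truthful payoff $15k, deviation payoff $0k → loss $15k.
$617k: truthful payoff $211k, deviation payoff $0k → loss $211k.
Total loss = $191k + $183k + $15k + $211k = $600k.

$600k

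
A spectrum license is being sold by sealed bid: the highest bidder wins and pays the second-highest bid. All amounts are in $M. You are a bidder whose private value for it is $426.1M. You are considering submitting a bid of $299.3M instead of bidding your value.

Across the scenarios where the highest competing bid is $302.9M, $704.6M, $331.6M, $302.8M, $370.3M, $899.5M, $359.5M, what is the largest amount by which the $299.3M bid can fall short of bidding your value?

$123.3M

$302.9M: truthful gives $123.2M, deviation gives $0M → loss $123.2M.
$704.6M: same outcome either way → loss $0M.
$331.6M: truthful gives $94.5M, deviation gives $0M → loss $94.5M.
$302.8M: truthful gives $123.3M, deviation gives $0M → loss $123.3M.
$370.3M: truthful gives $55.8M, deviation gives $0M → loss $55.8M.
$899.5M: same outcome either way → loss $0M.
$359.5M: truthful gives $66.6M, deviation gives $0M → loss $66.6M.
Maximum loss: $123.3M.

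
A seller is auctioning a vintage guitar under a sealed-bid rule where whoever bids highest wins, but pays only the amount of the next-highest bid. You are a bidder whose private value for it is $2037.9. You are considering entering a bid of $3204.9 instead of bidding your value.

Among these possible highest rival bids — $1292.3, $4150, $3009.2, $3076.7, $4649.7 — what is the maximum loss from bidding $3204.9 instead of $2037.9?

$1038.8

$1292.3: same outcome either way → loss $0.
$4150: same outcome either way → loss $0.
$3009.2: truthful gives $0, deviation gives −$971.3 → loss $971.3.
$3076.7: truthful gives $0, deviation gives −$1038.8 → loss $1038.8.
$4649.7: same outcome either way → loss $0.
Maximum loss: $1038.8.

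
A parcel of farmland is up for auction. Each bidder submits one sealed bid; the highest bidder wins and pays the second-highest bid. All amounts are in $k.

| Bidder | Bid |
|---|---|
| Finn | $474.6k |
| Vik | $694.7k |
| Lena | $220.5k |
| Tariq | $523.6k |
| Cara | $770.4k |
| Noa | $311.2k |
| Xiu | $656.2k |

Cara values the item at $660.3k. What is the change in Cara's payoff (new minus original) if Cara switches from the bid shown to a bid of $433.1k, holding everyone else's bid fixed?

The highest bid among the other bidders is $694.7k; Cara's bid doesn't change that.
Original bid $770.4k: Cara is highest, pays the top rival bid $694.7k; payoff $660.3k − $694.7k = −$34.4k.
Alternative bid $433.1k: Cara is not highest (top rival bid is $694.7k); payoff $0k.
Change in payoff = $0k − (−$34.4k) = $34.4k.

$34.4k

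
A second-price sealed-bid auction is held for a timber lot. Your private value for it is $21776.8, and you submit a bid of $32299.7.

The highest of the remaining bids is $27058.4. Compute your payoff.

Your bid $32299.7 exceeds the highest competing bid $27058.4, so you win.
In a second-price auction the winner pays the second-highest bid, $27058.4.
Payoff = value − price = $21776.8 − $27058.4 = −$5281.6.

−$5281.6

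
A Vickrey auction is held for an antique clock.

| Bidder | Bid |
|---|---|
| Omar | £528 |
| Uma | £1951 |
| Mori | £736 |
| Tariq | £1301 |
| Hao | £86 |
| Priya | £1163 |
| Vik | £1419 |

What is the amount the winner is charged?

Highest bid: Uma at £1951, so Uma wins.
Second-highest bid: Vik at £1419 — that is the price the winner pays.

£1419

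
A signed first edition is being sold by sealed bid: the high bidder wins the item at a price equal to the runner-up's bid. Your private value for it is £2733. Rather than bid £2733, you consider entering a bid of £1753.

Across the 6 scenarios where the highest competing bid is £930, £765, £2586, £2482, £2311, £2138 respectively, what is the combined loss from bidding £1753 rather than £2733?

£1415

The deviation costs you only when the competing bid falls strictly between £1753 and £2733; elsewhere both bids give the same outcome.
£930: outcomes coincide → loss £0.
£765: outcomes coincide → loss £0.
£2586: truthful payoff £147, deviation payoff £0 → loss £147.
£2482: truthful payoff £251, deviation payoff £0 → loss £251.
£2311: truthful payoff £422, deviation payoff £0 → loss £422.
£2138: truthful payoff £595, deviation payoff £0 → loss £595.
Total loss = £147 + £251 + £422 + £595 = £1415.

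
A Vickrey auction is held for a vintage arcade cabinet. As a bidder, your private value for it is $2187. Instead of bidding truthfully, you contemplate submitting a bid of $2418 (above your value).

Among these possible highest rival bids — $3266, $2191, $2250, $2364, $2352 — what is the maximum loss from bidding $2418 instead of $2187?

$3266: same outcome either way → loss $0.
$2191: truthful gives $0, deviation gives −$4 → loss $4.
$2250: truthful gives $0, deviation gives −$63 → loss $63.
$2364: truthful gives $0, deviation gives −$177 → loss $177.
$2352: truthful gives $0, deviation gives −$165 → loss $165.
Maximum loss: $177.

$177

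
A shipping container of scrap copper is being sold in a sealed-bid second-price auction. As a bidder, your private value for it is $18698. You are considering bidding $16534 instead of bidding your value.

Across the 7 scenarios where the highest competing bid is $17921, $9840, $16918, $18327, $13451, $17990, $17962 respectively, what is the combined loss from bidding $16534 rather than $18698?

$4372

The deviation costs you only when the competing bid falls strictly between $16534 and $18698; elsewhere both bids give the same outcome.
$17921: truthful payoff $777, deviation payoff $0 → loss $777.
$9840: outcomes coincide → loss $0.
$16918: truthful payoff $1780, deviation payoff $0 → loss $1780.
$18327: truthful payoff $371, deviation payoff $0 → loss $371.
$13451: outcomes coincide → loss $0.
$17990: truthful payoff $708, deviation payoff $0 → loss $708.
$17962: truthful payoff $736, deviation payoff $0 → loss $736.
Total loss = $777 + $1780 + $371 + $708 + $736 = $4372.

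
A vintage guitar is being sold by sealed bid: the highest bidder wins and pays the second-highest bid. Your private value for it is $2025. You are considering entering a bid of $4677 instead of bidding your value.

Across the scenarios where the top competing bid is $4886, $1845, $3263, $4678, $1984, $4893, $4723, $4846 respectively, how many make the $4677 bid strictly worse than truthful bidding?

The deviation hurts exactly when the highest competing bid lies strictly between $2025 and $4677 — overbidding then wins at a price above your value.
$4886: above both → same outcome either way.
$1845: below both → same outcome either way.
$3263: inside the interval → strictly worse (loss $1238).
$4678: above both → same outcome either way.
$1984: below both → same outcome either way.
$4893: above both → same outcome either way.
$4723: above both → same outcome either way.
$4846: above both → same outcome either way.
Count: 1.

1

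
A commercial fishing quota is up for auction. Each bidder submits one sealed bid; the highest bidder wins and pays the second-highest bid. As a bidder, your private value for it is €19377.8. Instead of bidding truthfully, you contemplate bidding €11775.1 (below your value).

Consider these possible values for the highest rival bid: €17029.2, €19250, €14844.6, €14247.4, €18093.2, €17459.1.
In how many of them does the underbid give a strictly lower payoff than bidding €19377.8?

The deviation hurts exactly when the highest competing bid lies strictly between €11775.1 and €19377.8 — underbidding then forfeits a profitable win.
€17029.2: inside the interval → strictly worse (loss €2348.6).
€19250: inside the interval → strictly worse (loss €127.8).
€14844.6: inside the interval → strictly worse (loss €4533.2).
€14247.4: inside the interval → strictly worse (loss €5130.4).
€18093.2: inside the interval → strictly worse (loss €1284.6).
€17459.1: inside the interval → strictly worse (loss €1918.7).
Count: 6.

6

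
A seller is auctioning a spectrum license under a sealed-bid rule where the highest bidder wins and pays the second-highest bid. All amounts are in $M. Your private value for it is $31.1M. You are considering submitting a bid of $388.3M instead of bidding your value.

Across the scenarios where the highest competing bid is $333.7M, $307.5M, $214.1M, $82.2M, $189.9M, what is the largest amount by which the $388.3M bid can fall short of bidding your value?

$333.7M: truthful gives $0M, deviation gives −$302.6M → loss $302.6M.
$307.5M: truthful gives $0M, deviation gives −$276.4M → loss $276.4M.
$214.1M: truthful gives $0M, deviation gives −$183M → loss $183M.
$82.2M: truthful gives $0M, deviation gives −$51.1M → loss $51.1M.
$189.9M: truthful gives $0M, deviation gives −$158.8M → loss $158.8M.
Maximum loss: $302.6M.

$302.6M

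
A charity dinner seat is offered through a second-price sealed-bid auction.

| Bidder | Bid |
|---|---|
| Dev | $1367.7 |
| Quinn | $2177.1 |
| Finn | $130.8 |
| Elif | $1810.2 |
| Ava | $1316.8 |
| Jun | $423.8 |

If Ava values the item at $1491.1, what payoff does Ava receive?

Highest bid: Quinn at $2177.1, so Quinn wins.
Second-highest bid: Elif at $1810.2 — that is the price the winner pays.
Ava did not win, so Ava pays nothing and receives nothing: payoff $0.

$0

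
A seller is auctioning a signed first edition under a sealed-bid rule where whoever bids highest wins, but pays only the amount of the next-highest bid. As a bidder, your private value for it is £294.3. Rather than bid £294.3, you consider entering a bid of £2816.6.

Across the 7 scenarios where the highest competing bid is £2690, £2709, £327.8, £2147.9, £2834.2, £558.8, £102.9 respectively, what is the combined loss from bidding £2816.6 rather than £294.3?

The deviation costs you only when the competing bid falls strictly between £294.3 and £2816.6; elsewhere both bids give the same outcome.
£2690: truthful payoff £0, deviation payoff −£2395.7 → loss £2395.7.
£2709: truthful payoff £0, deviation payoff −£2414.7 → loss £2414.7.
£327.8: truthful payoff £0, deviation payoff −£33.5 → loss £33.5.
£2147.9: truthful payoff £0, deviation payoff −£1853.6 → loss £1853.6.
£2834.2: outcomes coincide → loss £0.
£558.8: truthful payoff £0, deviation payoff −£264.5 → loss £264.5.
£102.9: outcomes coincide → loss £0.
Total loss = £2395.7 + £2414.7 + £33.5 + £1853.6 + £264.5 = £6962.

£6962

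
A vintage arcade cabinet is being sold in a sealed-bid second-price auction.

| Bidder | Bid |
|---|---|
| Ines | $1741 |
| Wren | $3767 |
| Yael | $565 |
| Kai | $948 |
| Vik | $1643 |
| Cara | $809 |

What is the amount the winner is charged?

$1741

Highest bid: Wren at $3767, so Wren wins.
Second-highest bid: Ines at $1741 — that is the price the winner pays.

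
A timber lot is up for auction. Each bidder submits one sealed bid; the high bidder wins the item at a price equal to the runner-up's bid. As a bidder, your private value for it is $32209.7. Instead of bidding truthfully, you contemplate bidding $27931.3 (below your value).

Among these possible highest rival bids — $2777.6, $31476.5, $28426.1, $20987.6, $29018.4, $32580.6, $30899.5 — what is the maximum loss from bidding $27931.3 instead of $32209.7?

$2777.6: same outcome either way → loss $0.
$31476.5: truthful gives $733.2, deviation gives $0 → loss $733.2.
$28426.1: truthful gives $3783.6, deviation gives $0 → loss $3783.6.
$20987.6: same outcome either way → loss $0.
$29018.4: truthful gives $3191.3, deviation gives $0 → loss $3191.3.
$32580.6: same outcome either way → loss $0.
$30899.5: truthful gives $1310.2, deviation gives $0 → loss $1310.2.
Maximum loss: $3783.6.

$3783.6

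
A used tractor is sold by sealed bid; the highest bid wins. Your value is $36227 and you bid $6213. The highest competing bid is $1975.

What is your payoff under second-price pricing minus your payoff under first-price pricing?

$4238

You have the highest bid, so you win under either rule.
Second-price: pay $1975 → payoff $34252.
First-price: pay your own bid $6213 → payoff $30014.
Difference = $34252 − ($30014) = $4238.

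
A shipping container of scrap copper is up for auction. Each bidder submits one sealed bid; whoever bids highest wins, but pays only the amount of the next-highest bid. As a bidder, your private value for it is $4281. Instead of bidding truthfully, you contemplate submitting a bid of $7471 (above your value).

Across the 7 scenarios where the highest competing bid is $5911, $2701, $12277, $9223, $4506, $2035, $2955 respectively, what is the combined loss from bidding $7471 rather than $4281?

$1855

The deviation costs you only when the competing bid falls strictly between $4281 and $7471; elsewhere both bids give the same outcome.
$5911: truthful payoff $0, deviation payoff −$1630 → loss $1630.
$2701: outcomes coincide → loss $0.
$12277: outcomes coincide → loss $0.
$9223: outcomes coincide → loss $0.
$4506: truthful payoff $0, deviation payoff −$225 → loss $225.
$2035: outcomes coincide → loss $0.
$2955: outcomes coincide → loss $0.
Total loss = $1630 + $225 = $1855.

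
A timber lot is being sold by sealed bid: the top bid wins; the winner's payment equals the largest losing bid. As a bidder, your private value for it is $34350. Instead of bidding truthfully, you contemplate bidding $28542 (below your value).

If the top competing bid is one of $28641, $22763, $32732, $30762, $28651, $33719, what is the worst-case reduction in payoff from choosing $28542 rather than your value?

$28641: truthful gives $5709, deviation gives $0 → loss $5709.
$22763: same outcome either way → loss $0.
$32732: truthful gives $1618, deviation gives $0 → loss $1618.
$30762: truthful gives $3588, deviation gives $0 → loss $3588.
$28651: truthful gives $5699, deviation gives $0 → loss $5699.
$33719: truthful gives $631, deviation gives $0 → loss $631.
Maximum loss: $5709.

$5709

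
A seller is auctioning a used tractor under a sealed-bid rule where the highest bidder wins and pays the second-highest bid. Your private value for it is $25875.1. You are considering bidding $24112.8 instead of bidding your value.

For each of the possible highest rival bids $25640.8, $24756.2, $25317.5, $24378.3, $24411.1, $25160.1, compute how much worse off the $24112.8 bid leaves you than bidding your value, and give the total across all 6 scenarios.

The deviation costs you only when the competing bid falls strictly between $24112.8 and $25875.1; elsewhere both bids give the same outcome.
$25640.8: truthful payoff $234.3, deviation payoff $0 → loss $234.3.
$24756.2: truthful payoff $1118.9, deviation payoff $0 → loss $1118.9.
$25317.5: truthful payoff $557.6, deviation payoff $0 → loss $557.6.
$24378.3: truthful payoff $1496.8, deviation payoff $0 → loss $1496.8.
$24411.1: truthful payoff $1464, deviation payoff $0 → loss $1464.
$25160.1: truthful payoff $715, deviation payoff $0 → loss $715.
Total loss = $234.3 + $1118.9 + $557.6 + $1496.8 + $1464 + $715 = $5586.6.

$5586.6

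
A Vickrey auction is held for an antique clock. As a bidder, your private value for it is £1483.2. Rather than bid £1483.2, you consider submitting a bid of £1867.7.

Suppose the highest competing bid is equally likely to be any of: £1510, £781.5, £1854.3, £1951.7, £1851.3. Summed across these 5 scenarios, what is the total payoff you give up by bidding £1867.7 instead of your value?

£766

The deviation costs you only when the competing bid falls strictly between £1483.2 and £1867.7; elsewhere both bids give the same outcome.
£1510: truthful payoff £0, deviation payoff −£26.8 → loss £26.8.
£781.5: outcomes coincide → loss £0.
£1854.3: truthful payoff £0, deviation payoff −£371.1 → loss £371.1.
£1951.7: outcomes coincide → loss £0.
£1851.3: truthful payoff £0, deviation payoff −£368.1 → loss £368.1.
Total loss = £26.8 + £371.1 + £368.1 = £766.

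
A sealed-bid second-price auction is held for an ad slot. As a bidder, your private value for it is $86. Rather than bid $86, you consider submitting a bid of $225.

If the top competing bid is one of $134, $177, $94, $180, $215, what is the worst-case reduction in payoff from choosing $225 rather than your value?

$134: truthful gives $0, deviation gives −$48 → loss $48.
$177: truthful gives $0, deviation gives −$91 → loss $91.
$94: truthful gives $0, deviation gives −$8 → loss $8.
$180: truthful gives $0, deviation gives −$94 → loss $94.
$215: truthful gives $0, deviation gives −$129 → loss $129.
Maximum loss: $129.

$129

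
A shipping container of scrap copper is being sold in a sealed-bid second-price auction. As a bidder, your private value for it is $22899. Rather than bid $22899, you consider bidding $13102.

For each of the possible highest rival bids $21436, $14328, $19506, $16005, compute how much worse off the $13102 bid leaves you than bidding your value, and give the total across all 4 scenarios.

$20321

The deviation costs you only when the competing bid falls strictly between $13102 and $22899; elsewhere both bids give the same outcome.
$21436: truthful payoff $1463, deviation payoff $0 → loss $1463.
$14328: truthful payoff $8571, deviation payoff $0 → loss $8571.
$19506: truthful payoff $3393, deviation payoff $0 → loss $3393.
$16005: truthful payoff $6894, deviation payoff $0 → loss $6894.
Total loss = $1463 + $8571 + $3393 + $6894 = $20321.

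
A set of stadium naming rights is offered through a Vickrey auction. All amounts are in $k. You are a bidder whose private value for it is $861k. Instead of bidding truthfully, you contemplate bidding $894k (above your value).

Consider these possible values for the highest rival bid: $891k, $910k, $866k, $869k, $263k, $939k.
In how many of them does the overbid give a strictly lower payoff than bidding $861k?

The deviation hurts exactly when the highest competing bid lies strictly between $861k and $894k — overbidding then wins at a price above your value.
$891k: inside the interval → strictly worse (loss $30k).
$910k: above both → same outcome either way.
$866k: inside the interval → strictly worse (loss $5k).
$869k: inside the interval → strictly worse (loss $8k).
$263k: below both → same outcome either way.
$939k: above both → same outcome either way.
Count: 3.

3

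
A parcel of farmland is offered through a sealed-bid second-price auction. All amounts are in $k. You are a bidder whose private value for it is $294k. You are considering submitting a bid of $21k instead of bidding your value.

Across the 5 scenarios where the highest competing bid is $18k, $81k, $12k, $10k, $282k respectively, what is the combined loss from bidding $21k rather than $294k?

$225k

The deviation costs you only when the competing bid falls strictly between $21k and $294k; elsewhere both bids give the same outcome.
$18k: outcomes coincide → loss $0k.
$81k: truthful payoff $213k, deviation payoff $0k → loss $213k.
$12k: outcomes coincide → loss $0k.
$10k: outcomes coincide → loss $0k.
$282k: truthful payoff $12k, deviation payoff $0k → loss $12k.
Total loss = $213k + $12k = $225k.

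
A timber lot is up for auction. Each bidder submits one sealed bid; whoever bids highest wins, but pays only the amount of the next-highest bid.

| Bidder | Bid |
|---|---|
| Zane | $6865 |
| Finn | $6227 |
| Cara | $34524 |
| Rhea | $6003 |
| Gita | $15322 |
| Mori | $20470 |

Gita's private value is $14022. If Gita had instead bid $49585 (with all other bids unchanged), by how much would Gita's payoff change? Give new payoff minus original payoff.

−$20502

The highest bid among the other bidders is $34524; Gita's bid doesn't change that.
Original bid $15322: Gita is not highest (top rival bid is $34524); payoff $0.
Alternative bid $49585: Gita is highest, pays the top rival bid $34524; payoff $14022 − $34524 = −$20502.
Change in payoff = −$20502 − ($0) = −$20502.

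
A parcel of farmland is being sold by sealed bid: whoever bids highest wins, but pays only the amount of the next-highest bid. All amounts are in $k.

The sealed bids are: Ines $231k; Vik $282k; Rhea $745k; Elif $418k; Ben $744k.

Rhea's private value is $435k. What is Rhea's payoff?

−$309k

Highest bid: Rhea at $745k, so Rhea wins.
Second-highest bid: Ben at $744k — that is the price the winner pays.
Rhea's payoff = value − price = $435k − $744k = −$309k.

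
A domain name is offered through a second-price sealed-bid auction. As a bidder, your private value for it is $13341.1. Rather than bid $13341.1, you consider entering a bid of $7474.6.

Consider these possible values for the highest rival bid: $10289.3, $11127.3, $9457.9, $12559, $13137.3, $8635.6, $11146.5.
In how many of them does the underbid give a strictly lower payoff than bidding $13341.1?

7

The deviation hurts exactly when the highest competing bid lies strictly between $7474.6 and $13341.1 — underbidding then forfeits a profitable win.
$10289.3: inside the interval → strictly worse (loss $3051.8).
$11127.3: inside the interval → strictly worse (loss $2213.8).
$9457.9: inside the interval → strictly worse (loss $3883.2).
$12559: inside the interval → strictly worse (loss $782.1).
$13137.3: inside the interval → strictly worse (loss $203.8).
$8635.6: inside the interval → strictly worse (loss $4705.5).
$11146.5: inside the interval → strictly worse (loss $2194.6).
Count: 7.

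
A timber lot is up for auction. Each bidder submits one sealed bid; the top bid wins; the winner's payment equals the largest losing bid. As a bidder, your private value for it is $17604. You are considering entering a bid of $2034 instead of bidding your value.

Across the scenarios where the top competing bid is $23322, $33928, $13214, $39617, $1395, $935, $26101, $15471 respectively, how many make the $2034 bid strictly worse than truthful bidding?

2

The deviation hurts exactly when the highest competing bid lies strictly between $2034 and $17604 — underbidding then forfeits a profitable win.
$23322: above both → same outcome either way.
$33928: above both → same outcome either way.
$13214: inside the interval → strictly worse (loss $4390).
$39617: above both → same outcome either way.
$1395: below both → same outcome either way.
$935: below both → same outcome either way.
$26101: above both → same outcome either way.
$15471: inside the interval → strictly worse (loss $2133).
Count: 2.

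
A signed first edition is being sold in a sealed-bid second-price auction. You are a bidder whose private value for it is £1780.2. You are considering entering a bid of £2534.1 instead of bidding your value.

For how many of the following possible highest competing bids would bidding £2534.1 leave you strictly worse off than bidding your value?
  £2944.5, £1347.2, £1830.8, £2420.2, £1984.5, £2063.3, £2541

4

The deviation hurts exactly when the highest competing bid lies strictly between £1780.2 and £2534.1 — overbidding then wins at a price above your value.
£2944.5: above both → same outcome either way.
£1347.2: below both → same outcome either way.
£1830.8: inside the interval → strictly worse (loss £50.6).
£2420.2: inside the interval → strictly worse (loss £640).
£1984.5: inside the interval → strictly worse (loss £204.3).
£2063.3: inside the interval → strictly worse (loss £283.1).
£2541: above both → same outcome either way.
Count: 4.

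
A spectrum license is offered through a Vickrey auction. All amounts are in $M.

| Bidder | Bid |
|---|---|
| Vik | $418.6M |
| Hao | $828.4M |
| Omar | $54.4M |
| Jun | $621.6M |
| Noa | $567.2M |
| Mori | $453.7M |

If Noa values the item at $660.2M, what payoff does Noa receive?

Highest bid: Hao at $828.4M, so Hao wins.
Second-highest bid: Jun at $621.6M — that is the price the winner pays.
Noa did not win, so Noa pays nothing and receives nothing: payoff $0M.

$0M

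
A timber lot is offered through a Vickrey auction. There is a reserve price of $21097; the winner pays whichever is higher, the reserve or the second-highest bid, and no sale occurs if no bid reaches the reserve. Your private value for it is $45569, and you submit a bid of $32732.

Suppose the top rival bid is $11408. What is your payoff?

Your bid $32732 is the highest and exceeds the reserve.
Price = max(second-highest bid, reserve) = max($11408, $21097) = $21097.
Payoff = $45569 − $21097 = $24472.

$24472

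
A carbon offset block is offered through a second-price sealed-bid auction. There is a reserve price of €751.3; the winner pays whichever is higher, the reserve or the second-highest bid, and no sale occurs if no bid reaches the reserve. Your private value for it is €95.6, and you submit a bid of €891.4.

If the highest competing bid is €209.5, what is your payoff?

−€655.7

Your bid €891.4 is the highest and exceeds the reserve.
Price = max(second-highest bid, reserve) = max(€209.5, €751.3) = €751.3.
Payoff = €95.6 − €751.3 = −€655.7.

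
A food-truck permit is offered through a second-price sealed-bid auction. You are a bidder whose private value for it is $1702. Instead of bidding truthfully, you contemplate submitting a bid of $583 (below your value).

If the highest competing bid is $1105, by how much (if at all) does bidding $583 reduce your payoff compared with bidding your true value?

$597

Bidding your value $1702: you win (since $1702 > $1105) and pay $1105. Payoff $597.
Bidding $583: you lose. Payoff $0.
The competing bid $1105 lies between your shaded bid and your value, so underbidding forfeits an item you could have won at a profitable price.
Loss from deviating = $597 − ($0) = $597.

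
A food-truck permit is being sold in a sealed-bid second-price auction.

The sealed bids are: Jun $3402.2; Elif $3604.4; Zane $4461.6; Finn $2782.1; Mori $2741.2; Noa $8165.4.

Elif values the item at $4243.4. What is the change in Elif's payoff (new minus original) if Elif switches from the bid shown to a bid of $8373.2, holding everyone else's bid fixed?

−$3922

The highest bid among the other bidders is $8165.4; Elif's bid doesn't change that.
Original bid $3604.4: Elif is not highest (top rival bid is $8165.4); payoff $0.
Alternative bid $8373.2: Elif is highest, pays the top rival bid $8165.4; payoff $4243.4 − $8165.4 = −$3922.
Change in payoff = −$3922 − ($0) = −$3922.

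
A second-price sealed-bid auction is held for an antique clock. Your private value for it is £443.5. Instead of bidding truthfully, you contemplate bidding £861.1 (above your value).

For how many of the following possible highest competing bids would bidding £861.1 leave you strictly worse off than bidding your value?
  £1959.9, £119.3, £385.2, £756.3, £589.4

2

The deviation hurts exactly when the highest competing bid lies strictly between £443.5 and £861.1 — overbidding then wins at a price above your value.
£1959.9: above both → same outcome either way.
£119.3: below both → same outcome either way.
£385.2: below both → same outcome either way.
£756.3: inside the interval → strictly worse (loss £312.8).
£589.4: inside the interval → strictly worse (loss £145.9).
Count: 2.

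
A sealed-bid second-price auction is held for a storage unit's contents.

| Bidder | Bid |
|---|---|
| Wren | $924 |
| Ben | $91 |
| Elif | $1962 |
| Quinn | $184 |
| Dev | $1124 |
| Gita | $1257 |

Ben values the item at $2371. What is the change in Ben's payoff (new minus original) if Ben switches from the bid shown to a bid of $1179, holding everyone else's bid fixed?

The highest bid among the other bidders is $1962; Ben's bid doesn't change that.
Original bid $91: Ben is not highest (top rival bid is $1962); payoff $0.
Alternative bid $1179: Ben is not highest (top rival bid is $1962); payoff $0.
Change in payoff = $0 − ($0) = $0.

$0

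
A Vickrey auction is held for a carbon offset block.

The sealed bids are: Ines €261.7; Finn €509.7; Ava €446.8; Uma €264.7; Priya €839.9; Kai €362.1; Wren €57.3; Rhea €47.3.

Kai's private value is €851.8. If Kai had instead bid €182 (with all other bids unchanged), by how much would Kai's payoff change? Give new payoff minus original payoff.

€0

The highest bid among the other bidders is €839.9; Kai's bid doesn't change that.
Original bid €362.1: Kai is not highest (top rival bid is €839.9); payoff €0.
Alternative bid €182: Kai is not highest (top rival bid is €839.9); payoff €0.
Change in payoff = €0 − (€0) = €0.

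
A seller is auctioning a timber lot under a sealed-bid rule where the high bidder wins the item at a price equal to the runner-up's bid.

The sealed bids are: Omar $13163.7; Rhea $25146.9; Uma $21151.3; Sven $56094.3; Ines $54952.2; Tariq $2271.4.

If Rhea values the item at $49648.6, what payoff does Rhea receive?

$0

Highest bid: Sven at $56094.3, so Sven wins.
Second-highest bid: Ines at $54952.2 — that is the price the winner pays.
Rhea did not win, so Rhea pays nothing and receives nothing: payoff $0.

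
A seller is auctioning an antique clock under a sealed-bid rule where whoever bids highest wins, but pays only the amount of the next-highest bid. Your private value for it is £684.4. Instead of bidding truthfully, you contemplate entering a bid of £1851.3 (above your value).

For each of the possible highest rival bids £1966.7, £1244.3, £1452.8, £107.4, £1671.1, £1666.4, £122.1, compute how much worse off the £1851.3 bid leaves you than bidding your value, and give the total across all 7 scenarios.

The deviation costs you only when the competing bid falls strictly between £684.4 and £1851.3; elsewhere both bids give the same outcome.
£1966.7: outcomes coincide → loss £0.
£1244.3: truthful payoff £0, deviation payoff −£559.9 → loss £559.9.
£1452.8: truthful payoff £0, deviation payoff −£768.4 → loss £768.4.
£107.4: outcomes coincide → loss £0.
£1671.1: truthful payoff £0, deviation payoff −£986.7 → loss £986.7.
£1666.4: truthful payoff £0, deviation payoff −£982 → loss £982.
£122.1: outcomes coincide → loss £0.
Total loss = £559.9 + £768.4 + £986.7 + £982 = £3297.

£3297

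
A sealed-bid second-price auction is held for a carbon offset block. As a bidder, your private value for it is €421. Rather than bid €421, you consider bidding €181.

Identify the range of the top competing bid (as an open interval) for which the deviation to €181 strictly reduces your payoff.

(€181, €421)

If the competing bid is below €181, both bids win at the same price — no difference.
If it is above €421, both bids lose — no difference.
If it lies strictly between €181 and €421, bidding your value wins at a price below your value (positive payoff) while bidding €181 loses (payoff 0).
So the deviation strictly hurts on the open interval (€181, €421).
Because the price is fixed by the runner-up's bid, deviating from your value can only change a good outcome into a bad one — never the reverse.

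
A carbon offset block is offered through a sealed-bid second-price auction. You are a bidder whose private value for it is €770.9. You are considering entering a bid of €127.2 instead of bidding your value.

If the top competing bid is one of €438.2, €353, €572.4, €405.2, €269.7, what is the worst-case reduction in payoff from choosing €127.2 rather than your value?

€501.2

€438.2: truthful gives €332.7, deviation gives €0 → loss €332.7.
€353: truthful gives €417.9, deviation gives €0 → loss €417.9.
€572.4: truthful gives €198.5, deviation gives €0 → loss €198.5.
€405.2: truthful gives €365.7, deviation gives €0 → loss €365.7.
€269.7: truthful gives €501.2, deviation gives €0 → loss €501.2.
Maximum loss: €501.2.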